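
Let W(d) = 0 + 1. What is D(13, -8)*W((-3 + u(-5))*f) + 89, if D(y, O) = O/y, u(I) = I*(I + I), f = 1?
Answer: 1149/13 ≈ 88.385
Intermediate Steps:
u(I) = 2*I**2 (u(I) = I*(2*I) = 2*I**2)
W(d) = 1
D(13, -8)*W((-3 + u(-5))*f) + 89 = -8/13*1 + 89 = -8/13 + 89 = 1149/13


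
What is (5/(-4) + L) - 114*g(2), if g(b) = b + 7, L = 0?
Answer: -4109/4 ≈ -1027.3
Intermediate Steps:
g(b) = 7 + b
(5/(-4) + L) - 114*g(2) = (5/(-4) + 0) - 114*(7 + 2) = (5*(-¼) + 0) - 114*9 = (-5/4 + 0) - 1026 = -5/4 - 1026 = -4109/4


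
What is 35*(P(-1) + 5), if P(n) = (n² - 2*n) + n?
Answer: 245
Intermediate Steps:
P(n) = n² - n
35*(P(-1) + 5) = 35*(-(-1 - 1) + 5) = 35*(-1*(-2) + 5) = 35*(2 + 5) = 35*7 = 245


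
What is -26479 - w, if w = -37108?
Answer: 10629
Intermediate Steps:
-26479 - w = -26479 - 1*(-37108) = -26479 + 37108 = 10629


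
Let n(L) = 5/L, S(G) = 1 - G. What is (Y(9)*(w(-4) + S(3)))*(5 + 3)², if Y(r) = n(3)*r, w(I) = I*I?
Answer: 13440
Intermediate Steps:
w(I) = I²
Y(r) = 5*r/3 (Y(r) = (5/3)*r = (5*(⅓))*r = 5*r/3)
(Y(9)*(w(-4) + S(3)))*(5 + 3)² = (((5/3)*9)*((-4)² + (1 - 1*3)))*(5 + 3)² = (15*(16 + (1 - 3)))*8² = (15*(16 - 2))*64 = (15*14)*64 = 210*64 = 13440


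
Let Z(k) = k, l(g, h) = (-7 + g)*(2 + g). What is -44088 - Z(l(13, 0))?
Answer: -44178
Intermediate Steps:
-44088 - Z(l(13, 0)) = -44088 - (-14 + 13**2 - 5*13) = -44088 - (-14 + 169 - 65) = -44088 - 1*90 = -44088 - 90 = -44178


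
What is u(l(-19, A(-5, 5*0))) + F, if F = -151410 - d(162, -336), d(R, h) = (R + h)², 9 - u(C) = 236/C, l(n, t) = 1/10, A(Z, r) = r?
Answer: -184037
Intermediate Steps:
l(n, t) = ⅒
u(C) = 9 - 236/C
F = -181686 (F = -151410 - (162 - 336)² = -151410 - 1*(-174)² = -151410 - 1*30276 = -151410 - 30276 = -181686)
u(l(-19, A(-5, 5*0))) + F = (9 - 236/⅒) - 181686 = (9 - 236*10) - 181686 = (9 - 2360) - 181686 = -2351 - 181686 = -184037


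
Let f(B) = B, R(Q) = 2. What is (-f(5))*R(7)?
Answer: -10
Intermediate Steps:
(-f(5))*R(7) = -1*5*2 = -5*2 = -10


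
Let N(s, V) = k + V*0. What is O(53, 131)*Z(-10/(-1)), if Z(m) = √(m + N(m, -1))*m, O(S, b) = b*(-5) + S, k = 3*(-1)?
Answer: -6020*√7 ≈ -15927.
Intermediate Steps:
k = -3
O(S, b) = S - 5*b (O(S, b) = -5*b + S = S - 5*b)
N(s, V) = -3 (N(s, V) = -3 + V*0 = -3 + 0 = -3)
Z(m) = m*√(-3 + m) (Z(m) = √(m - 3)*m = √(-3 + m)*m = m*√(-3 + m))
O(53, 131)*Z(-10/(-1)) = (53 - 5*131)*((-10/(-1))*√(-3 - 10/(-1))) = (53 - 655)*((-10*(-1))*√(-3 - 10*(-1))) = -6020*√(-3 + 10) = -6020*√7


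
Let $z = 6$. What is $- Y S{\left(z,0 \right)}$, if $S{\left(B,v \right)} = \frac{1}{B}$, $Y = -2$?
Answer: $\frac{1}{3} \approx 0.33333$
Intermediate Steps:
$- Y S{\left(z,0 \right)} = \frac{\left(-1\right) \left(-2\right)}{6} = 2 \cdot \frac{1}{6} = \frac{1}{3}$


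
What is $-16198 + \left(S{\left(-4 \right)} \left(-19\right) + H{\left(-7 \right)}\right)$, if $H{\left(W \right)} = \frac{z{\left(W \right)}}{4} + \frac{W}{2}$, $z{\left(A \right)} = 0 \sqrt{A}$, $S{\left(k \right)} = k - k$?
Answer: $- \frac{32403}{2} \approx -16202.0$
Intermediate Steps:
$S{\left(k \right)} = 0$
$z{\left(A \right)} = 0$
$H{\left(W \right)} = \frac{W}{2}$ ($H{\left(W \right)} = \frac{0}{4} + \frac{W}{2} = 0 \cdot \frac{1}{4} + W \frac{1}{2} = 0 + \frac{W}{2} = \frac{W}{2}$)
$-16198 + \left(S{\left(-4 \right)} \left(-19\right) + H{\left(-7 \right)}\right) = -16198 + \left(0 \left(-19\right) + \frac{1}{2} \left(-7\right)\right) = -16198 + \left(0 - \frac{7}{2}\right) = -16198 - \frac{7}{2} = - \frac{32403}{2}$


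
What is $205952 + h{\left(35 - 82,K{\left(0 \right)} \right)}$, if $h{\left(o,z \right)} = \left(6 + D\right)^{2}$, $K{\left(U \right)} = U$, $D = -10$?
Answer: $205968$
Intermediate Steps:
$h{\left(o,z \right)} = 16$ ($h{\left(o,z \right)} = \left(6 - 10\right)^{2} = \left(-4\right)^{2} = 16$)
$205952 + h{\left(35 - 82,K{\left(0 \right)} \right)} = 205952 + 16 = 205968$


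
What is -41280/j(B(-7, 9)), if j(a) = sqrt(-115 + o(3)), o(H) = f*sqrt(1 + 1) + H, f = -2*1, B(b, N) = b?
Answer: 20640*I*sqrt(2)/sqrt(56 + sqrt(2)) ≈ 3852.3*I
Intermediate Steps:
f = -2
o(H) = H - 2*sqrt(2) (o(H) = -2*sqrt(1 + 1) + H = -2*sqrt(2) + H = H - 2*sqrt(2))
j(a) = sqrt(-112 - 2*sqrt(2)) (j(a) = sqrt(-115 + (3 - 2*sqrt(2))) = sqrt(-112 - 2*sqrt(2)))
-41280/j(B(-7, 9)) = -41280/sqrt(-112 - 2*sqrt(2))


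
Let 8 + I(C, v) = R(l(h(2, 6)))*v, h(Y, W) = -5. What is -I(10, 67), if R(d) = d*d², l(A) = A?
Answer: 8383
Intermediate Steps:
R(d) = d³
I(C, v) = -8 - 125*v (I(C, v) = -8 + (-5)³*v = -8 - 125*v)
-I(10, 67) = -(-8 - 125*67) = -(-8 - 8375) = -1*(-8383) = 8383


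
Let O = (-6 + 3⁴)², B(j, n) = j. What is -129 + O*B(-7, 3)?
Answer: -39504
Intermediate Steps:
O = 5625 (O = (-6 + 81)² = 75² = 5625)
-129 + O*B(-7, 3) = -129 + 5625*(-7) = -129 - 39375 = -39504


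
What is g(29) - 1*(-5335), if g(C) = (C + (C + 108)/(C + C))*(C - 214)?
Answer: -27085/58 ≈ -466.98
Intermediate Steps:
g(C) = (-214 + C)*(C + (108 + C)/(2*C)) (g(C) = (C + (108 + C)/((2*C)))*(-214 + C) = (C + (108 + C)*(1/(2*C)))*(-214 + C) = (C + (108 + C)/(2*C))*(-214 + C) = (-214 + C)*(C + (108 + C)/(2*C)))
g(29) - 1*(-5335) = (-53 + 29² - 11556/29 - 427/2*29) - 1*(-5335) = (-53 + 841 - 11556*1/29 - 12383/2) + 5335 = (-53 + 841 - 11556/29 - 12383/2) + 5335 = -336515/58 + 5335 = -27085/58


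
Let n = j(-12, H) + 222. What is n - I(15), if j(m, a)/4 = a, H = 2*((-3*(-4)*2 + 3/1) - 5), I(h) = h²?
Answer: 173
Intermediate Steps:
H = 44 (H = 2*((12*2 + 3*1) - 5) = 2*((24 + 3) - 5) = 2*(27 - 5) = 2*22 = 44)
j(m, a) = 4*a
n = 398 (n = 4*44 + 222 = 176 + 222 = 398)
n - I(15) = 398 - 1*15² = 398 - 1*225 = 398 - 225 = 173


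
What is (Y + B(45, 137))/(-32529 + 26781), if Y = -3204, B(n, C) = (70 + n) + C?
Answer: 246/479 ≈ 0.51357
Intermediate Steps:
B(n, C) = 70 + C + n
(Y + B(45, 137))/(-32529 + 26781) = (-3204 + (70 + 137 + 45))/(-32529 + 26781) = (-3204 + 252)/(-5748) = -2952*(-1/5748) = 246/479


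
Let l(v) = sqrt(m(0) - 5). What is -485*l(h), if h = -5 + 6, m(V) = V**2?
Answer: -485*I*sqrt(5) ≈ -1084.5*I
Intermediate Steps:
h = 1
l(v) = I*sqrt(5) (l(v) = sqrt(0**2 - 5) = sqrt(0 - 5) = sqrt(-5) = I*sqrt(5))
-485*l(h) = -485*I*sqrt(5)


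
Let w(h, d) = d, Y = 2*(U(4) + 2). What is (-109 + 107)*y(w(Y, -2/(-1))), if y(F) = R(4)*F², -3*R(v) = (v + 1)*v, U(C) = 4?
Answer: 160/3 ≈ 53.333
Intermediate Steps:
Y = 12 (Y = 2*(4 + 2) = 2*6 = 12)
R(v) = -v*(1 + v)/3 (R(v) = -(v + 1)*v/3 = -(1 + v)*v/3 = -v*(1 + v)/3)
y(F) = -20*F²/3 (y(F) = (-⅓*4*(1 + 4))*F² = (-⅓*4*5)*F² = -20*F²/3)
(-109 + 107)*y(w(Y, -2/(-1))) = (-109 + 107)*(-20*(-2/(-1))²/3) = -(-40)*(-2*(-1))²/3 = -(-40)*2²/3 = -(-40)*4/3 = -2*(-80/3) = 160/3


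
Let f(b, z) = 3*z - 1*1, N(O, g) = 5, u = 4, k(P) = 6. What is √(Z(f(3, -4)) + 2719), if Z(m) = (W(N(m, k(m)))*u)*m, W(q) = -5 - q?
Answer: √3239 ≈ 56.912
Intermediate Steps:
f(b, z) = -1 + 3*z (f(b, z) = 3*z - 1 = -1 + 3*z)
Z(m) = -40*m (Z(m) = ((-5 - 1*5)*4)*m = ((-5 - 5)*4)*m = (-10*4)*m = -40*m)
√(Z(f(3, -4)) + 2719) = √(-40*(-1 + 3*(-4)) + 2719) = √(-40*(-1 - 12) + 2719) = √(-40*(-13) + 2719) = √(520 + 2719) = √3239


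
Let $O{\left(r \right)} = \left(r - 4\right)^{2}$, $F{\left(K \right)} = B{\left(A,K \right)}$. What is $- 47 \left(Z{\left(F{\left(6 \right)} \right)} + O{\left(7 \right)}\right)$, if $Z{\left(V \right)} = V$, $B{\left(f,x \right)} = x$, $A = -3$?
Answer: $-705$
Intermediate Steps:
$F{\left(K \right)} = K$
$O{\left(r \right)} = \left(-4 + r\right)^{2}$
$- 47 \left(Z{\left(F{\left(6 \right)} \right)} + O{\left(7 \right)}\right) = - 47 \left(6 + \left(-4 + 7\right)^{2}\right) = - 47 \left(6 + 3^{2}\right) = - 47 \left(6 + 9\right) = \left(-47\right) 15 = -705$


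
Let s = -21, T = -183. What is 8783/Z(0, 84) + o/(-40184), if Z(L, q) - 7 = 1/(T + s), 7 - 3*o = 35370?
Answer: 216047339065/172027704 ≈ 1255.9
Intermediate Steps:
o = -35363/3 (o = 7/3 - ⅓*35370 = 7/3 - 11790 = -35363/3 ≈ -11788.)
Z(L, q) = 1427/204 (Z(L, q) = 7 + 1/(-183 - 21) = 7 + 1/(-204) = 7 - 1/204 = 1427/204)
8783/Z(0, 84) + o/(-40184) = 8783/(1427/204) - 35363/3/(-40184) = 8783*(204/1427) - 35363/3*(-1/40184) = 1791732/1427 + 35363/120552 = 216047339065/172027704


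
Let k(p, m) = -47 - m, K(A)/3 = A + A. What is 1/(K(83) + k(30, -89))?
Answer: 1/540 ≈ 0.0018519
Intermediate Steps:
K(A) = 6*A (K(A) = 3*(A + A) = 3*(2*A) = 6*A)
1/(K(83) + k(30, -89)) = 1/(6*83 + (-47 - 1*(-89))) = 1/(498 + (-47 + 89)) = 1/(498 + 42) = 1/540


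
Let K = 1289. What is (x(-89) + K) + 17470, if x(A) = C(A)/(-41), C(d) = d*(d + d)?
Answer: 753277/41 ≈ 18373.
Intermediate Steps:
C(d) = 2*d² (C(d) = d*(2*d) = 2*d²)
x(A) = -2*A²/41 (x(A) = (2*A²)/(-41) = (2*A²)*(-1/41) = -2*A²/41)
(x(-89) + K) + 17470 = (-2/41*(-89)² + 1289) + 17470 = (-2/41*7921 + 1289) + 17470 = (-15842/41 + 1289) + 17470 = 37007/41 + 17470 = 753277/41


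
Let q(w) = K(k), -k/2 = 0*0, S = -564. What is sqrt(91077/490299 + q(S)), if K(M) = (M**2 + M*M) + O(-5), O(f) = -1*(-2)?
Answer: 5*sqrt(2335294137)/163433 ≈ 1.4784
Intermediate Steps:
O(f) = 2
k = 0 (k = -0*0 = -2*0 = 0)
K(M) = 2 + 2*M**2 (K(M) = (M**2 + M*M) + 2 = (M**2 + M**2) + 2 = 2*M**2 + 2 = 2 + 2*M**2)
q(w) = 2 (q(w) = 2 + 2*0**2 = 2 + 2*0 = 2 + 0 = 2)
sqrt(91077/490299 + q(S)) = sqrt(91077/490299 + 2) = sqrt(91077*(1/490299) + 2) = sqrt(30359/163433 + 2) = sqrt(357225/163433) = 5*sqrt(2335294137)/163433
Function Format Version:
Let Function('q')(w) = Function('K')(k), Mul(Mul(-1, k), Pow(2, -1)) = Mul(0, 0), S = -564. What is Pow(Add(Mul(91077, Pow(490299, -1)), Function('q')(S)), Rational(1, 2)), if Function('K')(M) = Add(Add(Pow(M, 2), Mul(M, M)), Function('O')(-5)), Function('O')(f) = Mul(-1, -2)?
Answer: Mul(Rational(5, 163433), Pow(2335294137, Rational(1, 2))) ≈ 1.4784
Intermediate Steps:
Function('O')(f) = 2
k = 0 (k = Mul(-2, Mul(0, 0)) = Mul(-2, 0) = 0)
Function('K')(M) = Add(2, Mul(2, Pow(M, 2))) (Function('K')(M) = Add(Add(Pow(M, 2), Mul(M, M)), 2) = Add(Add(Pow(M, 2), Pow(M, 2)), 2) = Add(Mul(2, Pow(M, 2)), 2) = Add(2, Mul(2, Pow(M, 2))))
Function('q')(w) = 2 (Function('q')(w) = Add(2, Mul(2, Pow(0, 2))) = Add(2, Mul(2, 0)) = Add(2, 0) = 2)
Pow(Add(Mul(91077, Pow(490299, -1)), Function('q')(S)), Rational(1, 2)) = Pow(Add(Mul(91077, Pow(490299, -1)), 2), Rational(1, 2)) = Pow(Add(Mul(91077, Rational(1, 490299)), 2), Rational(1, 2)) = Pow(Add(Rational(30359, 163433), 2), Rational(1, 2)) = Pow(Rational(357225, 163433), Rational(1, 2)) = Mul(Rational(5, 163433), Pow(2335294137, Rational(1, 2)))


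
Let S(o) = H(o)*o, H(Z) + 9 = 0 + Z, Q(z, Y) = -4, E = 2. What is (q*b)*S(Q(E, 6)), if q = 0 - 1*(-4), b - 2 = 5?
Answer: 1456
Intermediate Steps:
H(Z) = -9 + Z (H(Z) = -9 + (0 + Z) = -9 + Z)
b = 7 (b = 2 + 5 = 7)
S(o) = o*(-9 + o) (S(o) = (-9 + o)*o = o*(-9 + o))
q = 4 (q = 0 + 4 = 4)
(q*b)*S(Q(E, 6)) = (4*7)*(-4*(-9 - 4)) = 28*(-4*(-13)) = 28*52 = 1456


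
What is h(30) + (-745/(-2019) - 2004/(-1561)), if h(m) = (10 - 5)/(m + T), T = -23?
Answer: 7460206/3151659 ≈ 2.3671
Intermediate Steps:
h(m) = 5/(-23 + m) (h(m) = (10 - 5)/(m - 23) = 5/(-23 + m))
h(30) + (-745/(-2019) - 2004/(-1561)) = 5/(-23 + 30) + (-745/(-2019) - 2004/(-1561)) = 5/7 + (-745*(-1/2019) - 2004*(-1/1561)) = 5*(⅐) + (745/2019 + 2004/1561) = 5/7 + 5209021/3151659 = 7460206/3151659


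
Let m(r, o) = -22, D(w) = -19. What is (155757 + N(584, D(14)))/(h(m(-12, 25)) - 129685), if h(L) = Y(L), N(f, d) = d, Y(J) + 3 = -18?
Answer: -77869/64853 ≈ -1.2007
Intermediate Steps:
Y(J) = -21 (Y(J) = -3 - 18 = -21)
h(L) = -21
(155757 + N(584, D(14)))/(h(m(-12, 25)) - 129685) = (155757 - 19)/(-21 - 129685) = 155738/(-129706) = 155738*(-1/129706) = -77869/64853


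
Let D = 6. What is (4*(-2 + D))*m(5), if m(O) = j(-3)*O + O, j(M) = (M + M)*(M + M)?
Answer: 2960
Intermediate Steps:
j(M) = 4*M² (j(M) = (2*M)*(2*M) = 4*M²)
m(O) = 37*O (m(O) = (4*(-3)²)*O + O = (4*9)*O + O = 36*O + O = 37*O)
(4*(-2 + D))*m(5) = (4*(-2 + 6))*(37*5) = (4*4)*185 = 16*185 = 2960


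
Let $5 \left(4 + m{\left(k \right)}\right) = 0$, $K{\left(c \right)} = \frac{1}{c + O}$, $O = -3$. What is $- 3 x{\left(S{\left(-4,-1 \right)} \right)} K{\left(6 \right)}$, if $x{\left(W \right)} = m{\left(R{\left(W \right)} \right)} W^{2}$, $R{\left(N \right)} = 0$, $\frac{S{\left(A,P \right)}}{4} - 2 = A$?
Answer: $256$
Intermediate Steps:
$S{\left(A,P \right)} = 8 + 4 A$
$K{\left(c \right)} = \frac{1}{-3 + c}$ ($K{\left(c \right)} = \frac{1}{c - 3} = \frac{1}{-3 + c}$)
$m{\left(k \right)} = -4$ ($m{\left(k \right)} = -4 + \frac{1}{5} \cdot 0 = -4 + 0 = -4$)
$x{\left(W \right)} = - 4 W^{2}$
$- 3 x{\left(S{\left(-4,-1 \right)} \right)} K{\left(6 \right)} = \frac{\left(-3\right) \left(- 4 \left(8 + 4 \left(-4\right)\right)^{2}\right)}{-3 + 6} = \frac{\left(-3\right) \left(- 4 \left(8 - 16\right)^{2}\right)}{3} = - 3 \left(- 4 \left(-8\right)^{2}\right) \frac{1}{3} = - 3 \left(\left(-4\right) 64\right) \frac{1}{3} = \left(-3\right) \left(-256\right) \frac{1}{3} = 768 \cdot \frac{1}{3} = 256$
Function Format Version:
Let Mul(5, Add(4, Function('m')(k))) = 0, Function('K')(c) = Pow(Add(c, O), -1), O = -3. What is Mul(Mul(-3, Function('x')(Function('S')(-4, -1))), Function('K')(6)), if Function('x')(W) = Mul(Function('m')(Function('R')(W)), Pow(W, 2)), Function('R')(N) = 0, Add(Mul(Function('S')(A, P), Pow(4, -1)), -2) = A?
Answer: 256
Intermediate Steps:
Function('S')(A, P) = Add(8, Mul(4, A))
Function('K')(c) = Pow(Add(-3, c), -1) (Function('K')(c) = Pow(Add(c, -3), -1) = Pow(Add(-3, c), -1))
Function('m')(k) = -4 (Function('m')(k) = Add(-4, Mul(Rational(1, 5), 0)) = Add(-4, 0) = -4)
Function('x')(W) = Mul(-4, Pow(W, 2))
Mul(Mul(-3, Function('x')(Function('S')(-4, -1))), Function('K')(6)) = Mul(Mul(-3, Mul(-4, Pow(Add(8, Mul(4, -4)), 2))), Pow(Add(-3, 6), -1)) = Mul(Mul(-3, Mul(-4, Pow(Add(8, -16), 2))), Pow(3, -1)) = Mul(Mul(-3, Mul(-4, Pow(-8, 2))), Rational(1, 3)) = Mul(Mul(-3, Mul(-4, 64)), Rational(1, 3)) = Mul(Mul(-3, -256), Rational(1, 3)) = Mul(768, Rational(1, 3)) = 256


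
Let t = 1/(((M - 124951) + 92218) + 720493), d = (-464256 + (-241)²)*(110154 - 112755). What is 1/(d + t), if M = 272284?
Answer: 960044/1014249212291701 ≈ 9.4656e-10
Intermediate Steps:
d = 1056461175 (d = (-464256 + 58081)*(-2601) = -406175*(-2601) = 1056461175)
t = 1/960044 (t = 1/(((272284 - 124951) + 92218) + 720493) = 1/((147333 + 92218) + 720493) = 1/(239551 + 720493) = 1/960044 ≈ 1.0416e-6)
1/(d + t) = 1/(1056461175 + 1/960044) = 1/(1014249212291701/960044) = 960044/1014249212291701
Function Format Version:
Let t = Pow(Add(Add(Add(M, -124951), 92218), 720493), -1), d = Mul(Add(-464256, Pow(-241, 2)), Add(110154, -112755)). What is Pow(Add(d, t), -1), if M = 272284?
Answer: Rational(960044, 1014249212291701) ≈ 9.4656e-10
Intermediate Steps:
d = 1056461175 (d = Mul(Add(-464256, 58081), -2601) = Mul(-406175, -2601) = 1056461175)
t = Rational(1, 960044) (t = Pow(Add(Add(Add(272284, -124951), 92218), 720493), -1) = Pow(Add(Add(147333, 92218), 720493), -1) = Pow(Add(239551, 720493), -1) = Pow(960044, -1) = Rational(1, 960044) ≈ 1.0416e-6)
Pow(Add(d, t), -1) = Pow(Add(1056461175, Rational(1, 960044)), -1) = Pow(Rational(1014249212291701, 960044), -1) = Rational(960044, 1014249212291701)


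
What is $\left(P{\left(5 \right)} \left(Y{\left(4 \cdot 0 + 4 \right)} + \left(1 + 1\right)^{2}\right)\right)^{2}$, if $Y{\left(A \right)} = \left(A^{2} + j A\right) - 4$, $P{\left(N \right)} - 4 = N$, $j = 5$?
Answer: $104976$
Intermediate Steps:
$P{\left(N \right)} = 4 + N$
$Y{\left(A \right)} = -4 + A^{2} + 5 A$ ($Y{\left(A \right)} = \left(A^{2} + 5 A\right) - 4 = -4 + A^{2} + 5 A$)
$\left(P{\left(5 \right)} \left(Y{\left(4 \cdot 0 + 4 \right)} + \left(1 + 1\right)^{2}\right)\right)^{2} = \left(\left(4 + 5\right) \left(\left(-4 + \left(4 \cdot 0 + 4\right)^{2} + 5 \left(4 \cdot 0 + 4\right)\right) + \left(1 + 1\right)^{2}\right)\right)^{2} = \left(9 \left(\left(-4 + \left(0 + 4\right)^{2} + 5 \left(0 + 4\right)\right) + 2^{2}\right)\right)^{2} = \left(9 \left(\left(-4 + 4^{2} + 5 \cdot 4\right) + 4\right)\right)^{2} = \left(9 \left(\left(-4 + 16 + 20\right) + 4\right)\right)^{2} = \left(9 \left(32 + 4\right)\right)^{2} = \left(9 \cdot 36\right)^{2} = 324^{2} = 104976$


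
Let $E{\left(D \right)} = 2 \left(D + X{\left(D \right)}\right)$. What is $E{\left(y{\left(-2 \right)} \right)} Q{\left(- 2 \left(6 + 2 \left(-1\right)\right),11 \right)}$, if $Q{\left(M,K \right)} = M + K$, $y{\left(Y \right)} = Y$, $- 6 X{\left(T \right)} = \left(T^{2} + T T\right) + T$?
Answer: $-18$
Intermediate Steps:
$X{\left(T \right)} = - \frac{T^{2}}{3} - \frac{T}{6}$ ($X{\left(T \right)} = - \frac{\left(T^{2} + T T\right) + T}{6} = - \frac{\left(T^{2} + T^{2}\right) + T}{6} = - \frac{2 T^{2} + T}{6} = - \frac{T + 2 T^{2}}{6} = - \frac{T^{2}}{3} - \frac{T}{6}$)
$Q{\left(M,K \right)} = K + M$
$E{\left(D \right)} = 2 D - \frac{D \left(1 + 2 D\right)}{3}$ ($E{\left(D \right)} = 2 \left(D - \frac{D \left(1 + 2 D\right)}{6}\right) = 2 D - \frac{D \left(1 + 2 D\right)}{3}$)
$E{\left(y{\left(-2 \right)} \right)} Q{\left(- 2 \left(6 + 2 \left(-1\right)\right),11 \right)} = \frac{1}{3} \left(-2\right) \left(5 - -4\right) \left(11 - 2 \left(6 + 2 \left(-1\right)\right)\right) = \frac{1}{3} \left(-2\right) \left(5 + 4\right) \left(11 - 2 \left(6 - 2\right)\right) = \frac{1}{3} \left(-2\right) 9 \left(11 - 8\right) = - 6 \left(11 - 8\right) = \left(-6\right) 3 = -18$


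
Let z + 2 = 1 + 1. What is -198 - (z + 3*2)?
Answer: -204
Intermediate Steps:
z = 0 (z = -2 + (1 + 1) = -2 + 2 = 0)
-198 - (z + 3*2) = -198 - (0 + 3*2) = -198 - (0 + 6) = -198 - 1*6 = -198 - 6 = -204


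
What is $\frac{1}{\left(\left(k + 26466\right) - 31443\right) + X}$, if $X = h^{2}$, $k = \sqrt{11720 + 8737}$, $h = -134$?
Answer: $\frac{12979}{168433984} - \frac{3 \sqrt{2273}}{168433984} \approx 7.6208 \cdot 10^{-5}$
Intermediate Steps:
$k = 3 \sqrt{2273}$ ($k = \sqrt{20457} = 3 \sqrt{2273} \approx 143.03$)
$X = 17956$ ($X = \left(-134\right)^{2} = 17956$)
$\frac{1}{\left(\left(k + 26466\right) - 31443\right) + X} = \frac{1}{\left(\left(3 \sqrt{2273} + 26466\right) - 31443\right) + 17956} = \frac{1}{\left(\left(26466 + 3 \sqrt{2273}\right) - 31443\right) + 17956} = \frac{1}{\left(-4977 + 3 \sqrt{2273}\right) + 17956} = \frac{1}{12979 + 3 \sqrt{2273}}$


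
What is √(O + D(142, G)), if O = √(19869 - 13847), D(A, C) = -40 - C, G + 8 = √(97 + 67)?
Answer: √(-32 + √6022 - 2*√41) ≈ 5.7267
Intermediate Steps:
G = -8 + 2*√41 (G = -8 + √(97 + 67) = -8 + √164 = -8 + 2*√41 ≈ 4.8063)
O = √6022 ≈ 77.602
√(O + D(142, G)) = √(√6022 + (-40 - (-8 + 2*√41))) = √(√6022 + (-40 + (8 - 2*√41))) = √(√6022 + (-32 - 2*√41)) = √(-32 + √6022 - 2*√41)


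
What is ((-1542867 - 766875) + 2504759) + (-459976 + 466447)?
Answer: 201488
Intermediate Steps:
((-1542867 - 766875) + 2504759) + (-459976 + 466447) = (-2309742 + 2504759) + 6471 = 195017 + 6471 = 201488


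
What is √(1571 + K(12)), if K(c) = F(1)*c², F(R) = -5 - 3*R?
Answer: √419 ≈ 20.469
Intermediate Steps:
K(c) = -8*c² (K(c) = (-5 - 3*1)*c² = (-5 - 3)*c² = -8*c²)
√(1571 + K(12)) = √(1571 - 8*12²) = √(1571 - 8*144) = √(1571 - 1152) = √419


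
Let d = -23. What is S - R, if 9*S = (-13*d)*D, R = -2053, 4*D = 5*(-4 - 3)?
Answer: 63443/36 ≈ 1762.3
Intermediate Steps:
D = -35/4 (D = (5*(-4 - 3))/4 = (5*(-7))/4 = (1/4)*(-35) = -35/4 ≈ -8.7500)
S = -10465/36 (S = (-13*(-23)*(-35/4))/9 = (299*(-35/4))/9 = (1/9)*(-10465/4) = -10465/36 ≈ -290.69)
S - R = -10465/36 - 1*(-2053) = -10465/36 + 2053 = 63443/36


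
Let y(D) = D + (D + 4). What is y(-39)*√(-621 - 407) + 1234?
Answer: 1234 - 148*I*√257 ≈ 1234.0 - 2372.6*I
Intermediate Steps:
y(D) = 4 + 2*D (y(D) = D + (4 + D) = 4 + 2*D)
y(-39)*√(-621 - 407) + 1234 = (4 + 2*(-39))*√(-621 - 407) + 1234 = (4 - 78)*√(-1028) + 1234 = -148*I*√257 + 1234 = 1234 - 148*I*√257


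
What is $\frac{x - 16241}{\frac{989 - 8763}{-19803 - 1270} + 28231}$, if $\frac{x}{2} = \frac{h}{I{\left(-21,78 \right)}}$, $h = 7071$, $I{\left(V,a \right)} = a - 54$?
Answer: $- \frac{101485947}{183052196} \approx -0.55441$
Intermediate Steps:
$I{\left(V,a \right)} = -54 + a$ ($I{\left(V,a \right)} = a - 54 = -54 + a$)
$x = \frac{2357}{4}$ ($x = 2 \frac{7071}{-54 + 78} = 2 \cdot \frac{7071}{24} = 2 \cdot 7071 \cdot \frac{1}{24} = 2 \cdot \frac{2357}{8} = \frac{2357}{4} \approx 589.25$)
$\frac{x - 16241}{\frac{989 - 8763}{-19803 - 1270} + 28231} = \frac{\frac{2357}{4} - 16241}{\frac{989 - 8763}{-19803 - 1270} + 28231} = - \frac{62607}{4 \left(- \frac{7774}{-21073} + 28231\right)} = - \frac{62607}{4 \left(\left(-7774\right) \left(- \frac{1}{21073}\right) + 28231\right)} = - \frac{62607}{4 \left(\frac{598}{1621} + 28231\right)} = - \frac{62607}{4 \cdot \frac{45763049}{1621}} = \left(- \frac{62607}{4}\right) \frac{1621}{45763049} = - \frac{101485947}{183052196}$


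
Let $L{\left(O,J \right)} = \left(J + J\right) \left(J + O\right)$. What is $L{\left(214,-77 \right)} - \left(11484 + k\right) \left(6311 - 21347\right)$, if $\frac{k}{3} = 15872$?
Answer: $888606502$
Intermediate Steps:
$k = 47616$ ($k = 3 \cdot 15872 = 47616$)
$L{\left(O,J \right)} = 2 J \left(J + O\right)$
$L{\left(214,-77 \right)} - \left(11484 + k\right) \left(6311 - 21347\right) = 2 \left(-77\right) \left(-77 + 214\right) - \left(11484 + 47616\right) \left(6311 - 21347\right) = 2 \left(-77\right) 137 - 59100 \left(-15036\right) = -21098 - -888627600 = -21098 + 888627600 = 888606502$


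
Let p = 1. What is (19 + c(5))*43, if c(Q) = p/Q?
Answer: 4128/5 ≈ 825.60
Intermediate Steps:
c(Q) = 1/Q
(19 + c(5))*43 = (19 + 1/5)*43 = (19 + ⅕)*43 = (96/5)*43 = 4128/5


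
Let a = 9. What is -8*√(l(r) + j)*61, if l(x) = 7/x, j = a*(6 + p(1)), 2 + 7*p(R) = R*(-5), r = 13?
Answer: -1952*√481/13 ≈ -3293.1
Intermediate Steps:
p(R) = -2/7 - 5*R/7 (p(R) = -2/7 + (R*(-5))/7 = -2/7 + (-5*R)/7 = -2/7 - 5*R/7)
j = 45 (j = 9*(6 + (-2/7 - 5/7*1)) = 9*(6 + (-2/7 - 5/7)) = 9*(6 - 1) = 9*5 = 45)
-8*√(l(r) + j)*61 = -8*√(7/13 + 45)*61 = -32*√481/13*61 = -1952*√481/13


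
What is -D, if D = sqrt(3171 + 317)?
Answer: -4*sqrt(218) ≈ -59.059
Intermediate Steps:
D = 4*sqrt(218) (D = sqrt(3488) = 4*sqrt(218) ≈ 59.059)
-D = -4*sqrt(218)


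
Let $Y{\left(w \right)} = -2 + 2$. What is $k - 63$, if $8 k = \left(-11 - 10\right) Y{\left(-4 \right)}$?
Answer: $-63$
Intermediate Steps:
$Y{\left(w \right)} = 0$
$k = 0$ ($k = \frac{\left(-11 - 10\right) 0}{8} = \frac{\left(-21\right) 0}{8} = \frac{1}{8} \cdot 0 = 0$)
$k - 63 = 0 - 63 = -63$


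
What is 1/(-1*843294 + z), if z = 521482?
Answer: -1/321812 ≈ -3.1074e-6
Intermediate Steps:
1/(-1*843294 + z) = 1/(-1*843294 + 521482) = 1/(-843294 + 521482) = 1/(-321812) = -1/321812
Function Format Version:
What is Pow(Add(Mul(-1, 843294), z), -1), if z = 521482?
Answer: Rational(-1, 321812) ≈ -3.1074e-6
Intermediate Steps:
Pow(Add(Mul(-1, 843294), z), -1) = Pow(Add(Mul(-1, 843294), 521482), -1) = Pow(Add(-843294, 521482), -1) = Pow(-321812, -1) = Rational(-1, 321812)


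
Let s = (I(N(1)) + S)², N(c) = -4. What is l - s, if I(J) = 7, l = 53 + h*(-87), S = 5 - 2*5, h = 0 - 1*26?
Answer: 2311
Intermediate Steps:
h = -26 (h = 0 - 26 = -26)
S = -5 (S = 5 - 10 = -5)
l = 2315 (l = 53 - 26*(-87) = 53 + 2262 = 2315)
s = 4 (s = (7 - 5)² = 2² = 4)
l - s = 2315 - 1*4 = 2315 - 4 = 2311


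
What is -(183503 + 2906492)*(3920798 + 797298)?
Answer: -14578893049520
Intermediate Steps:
-(183503 + 2906492)*(3920798 + 797298) = -3089995*4718096 = -1*14578893049520 = -14578893049520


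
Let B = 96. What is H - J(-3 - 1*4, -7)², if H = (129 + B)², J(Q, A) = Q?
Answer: 50576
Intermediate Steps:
H = 50625 (H = (129 + 96)² = 225² = 50625)
H - J(-3 - 1*4, -7)² = 50625 - (-3 - 1*4)² = 50625 - (-3 - 4)² = 50625 - 1*(-7)² = 50625 - 1*49 = 50625 - 49 = 50576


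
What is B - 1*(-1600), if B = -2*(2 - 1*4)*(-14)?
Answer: 1544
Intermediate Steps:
B = -56 (B = -2*(2 - 4)*(-14) = -2*(-2)*(-14) = 4*(-14) = -56)
B - 1*(-1600) = -56 - 1*(-1600) = -56 + 1600 = 1544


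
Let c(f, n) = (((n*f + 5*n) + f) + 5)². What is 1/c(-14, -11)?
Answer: 1/8100 ≈ 0.00012346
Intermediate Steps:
c(f, n) = (5 + f + 5*n + f*n)² (c(f, n) = (((f*n + 5*n) + f) + 5)² = (((5*n + f*n) + f) + 5)² = ((f + 5*n + f*n) + 5)² = (5 + f + 5*n + f*n)²)
1/c(-14, -11) = 1/((5 - 14 + 5*(-11) - 14*(-11))²) = 1/((5 - 14 - 55 + 154)²) = 1/(90²) = 1/8100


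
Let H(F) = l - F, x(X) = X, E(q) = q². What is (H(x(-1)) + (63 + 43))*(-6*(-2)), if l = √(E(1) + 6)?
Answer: 1284 + 12*√7 ≈ 1315.8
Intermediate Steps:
l = √7 (l = √(1² + 6) = √(1 + 6) = √7 ≈ 2.6458)
H(F) = √7 - F
(H(x(-1)) + (63 + 43))*(-6*(-2)) = ((√7 - 1*(-1)) + (63 + 43))*(-6*(-2)) = ((√7 + 1) + 106)*12 = ((1 + √7) + 106)*12 = (107 + √7)*12 = 1284 + 12*√7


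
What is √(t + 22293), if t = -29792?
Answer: I*√7499 ≈ 86.597*I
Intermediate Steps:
√(t + 22293) = √(-29792 + 22293) = √(-7499) = I*√7499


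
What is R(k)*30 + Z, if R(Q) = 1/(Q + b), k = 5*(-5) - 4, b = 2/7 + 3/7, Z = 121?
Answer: 3958/33 ≈ 119.94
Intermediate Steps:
b = 5/7 (b = 2*(1/7) + 3*(1/7) = 2/7 + 3/7 = 5/7 ≈ 0.71429)
k = -29 (k = -25 - 4 = -29)
R(Q) = 1/(5/7 + Q) (R(Q) = 1/(Q + 5/7) = 1/(5/7 + Q))
R(k)*30 + Z = (7/(5 + 7*(-29)))*30 + 121 = (7/(5 - 203))*30 + 121 = (7/(-198))*30 + 121 = (7*(-1/198))*30 + 121 = -7/198*30 + 121 = -35/33 + 121 = 3958/33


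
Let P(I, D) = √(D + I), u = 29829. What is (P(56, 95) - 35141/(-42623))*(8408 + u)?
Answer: 1343686417/42623 + 38237*√151 ≈ 5.0139e+5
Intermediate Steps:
(P(56, 95) - 35141/(-42623))*(8408 + u) = (√(95 + 56) - 35141/(-42623))*(8408 + 29829) = (√151 - 35141*(-1/42623))*38237 = (√151 + 35141/42623)*38237 = (35141/42623 + √151)*38237 = 1343686417/42623 + 38237*√151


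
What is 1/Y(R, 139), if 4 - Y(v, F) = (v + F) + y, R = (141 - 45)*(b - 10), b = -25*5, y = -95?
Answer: 1/12920 ≈ 7.7399e-5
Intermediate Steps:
b = -125
R = -12960 (R = (141 - 45)*(-125 - 10) = 96*(-135) = -12960)
Y(v, F) = 99 - F - v (Y(v, F) = 4 - ((v + F) - 95) = 4 - ((F + v) - 95) = 4 - (-95 + F + v) = 4 + (95 - F - v) = 99 - F - v)
1/Y(R, 139) = 1/(99 - 1*139 - 1*(-12960)) = 1/(99 - 139 + 12960) = 1/12920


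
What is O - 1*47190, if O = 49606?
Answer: 2416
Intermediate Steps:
O - 1*47190 = 49606 - 1*47190 = 49606 - 47190 = 2416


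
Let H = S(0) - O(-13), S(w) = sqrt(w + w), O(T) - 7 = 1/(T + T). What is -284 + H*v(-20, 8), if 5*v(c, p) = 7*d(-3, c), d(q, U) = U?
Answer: -1158/13 ≈ -89.077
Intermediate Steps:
O(T) = 7 + 1/(2*T) (O(T) = 7 + 1/(T + T) = 7 + 1/(2*T))
S(w) = sqrt(2)*sqrt(w) (S(w) = sqrt(2*w) = sqrt(2)*sqrt(w))
v(c, p) = 7*c/5 (v(c, p) = (7*c)/5 = 7*c/5)
H = -181/26 (H = sqrt(2)*sqrt(0) - (7 + (1/2)/(-13)) = sqrt(2)*0 - (7 + (1/2)*(-1/13)) = 0 - (7 - 1/26) = 0 - 1*181/26 = 0 - 181/26 = -181/26 ≈ -6.9615)
-284 + H*v(-20, 8) = -284 - 1267*(-20)/130 = -284 - 181/26*(-28) = -284 + 2534/13 = -1158/13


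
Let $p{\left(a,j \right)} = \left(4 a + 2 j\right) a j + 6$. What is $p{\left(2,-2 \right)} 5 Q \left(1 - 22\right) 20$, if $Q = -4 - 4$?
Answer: $-168000$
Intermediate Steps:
$Q = -8$ ($Q = -4 - 4 = -8$)
$p{\left(a,j \right)} = 6 + a j \left(2 j + 4 a\right)$ ($p{\left(a,j \right)} = \left(2 j + 4 a\right) a j + 6 = a \left(2 j + 4 a\right) j + 6 = a j \left(2 j + 4 a\right) + 6 = 6 + a j \left(2 j + 4 a\right)$)
$p{\left(2,-2 \right)} 5 Q \left(1 - 22\right) 20 = \left(6 + 2 \cdot 2 \left(-2\right)^{2} + 4 \left(-2\right) 2^{2}\right) 5 \left(-8\right) \left(1 - 22\right) 20 = \left(6 + 2 \cdot 2 \cdot 4 + 4 \left(-2\right) 4\right) 5 \left(-8\right) \left(1 - 22\right) 20 = \left(6 + 16 - 32\right) 5 \left(-8\right) \left(-21\right) 20 = \left(-10\right) 5 \left(-8\right) \left(-21\right) 20 = \left(-50\right) \left(-8\right) \left(-21\right) 20 = 400 \left(-21\right) 20 = \left(-8400\right) 20 = -168000$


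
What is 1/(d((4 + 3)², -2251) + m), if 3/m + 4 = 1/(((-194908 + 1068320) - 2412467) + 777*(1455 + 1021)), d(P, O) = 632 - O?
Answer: 1539187/4436321730 ≈ 0.00034695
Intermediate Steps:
m = -1154391/1539187 (m = 3/(-4 + 1/(((-194908 + 1068320) - 2412467) + 777*(1455 + 1021))) = 3/(-4 + 1/((873412 - 2412467) + 777*2476)) = 3/(-4 + 1/(-1539055 + 1923852)) = 3/(-4 + 1/384797) = 3/(-1539187/384797) = 3*(-384797/1539187) = -1154391/1539187 ≈ -0.75000)
1/(d((4 + 3)², -2251) + m) = 1/((632 - 1*(-2251)) - 1154391/1539187) = 1/((632 + 2251) - 1154391/1539187) = 1/(2883 - 1154391/1539187) = 1/(4436321730/1539187) = 1539187/4436321730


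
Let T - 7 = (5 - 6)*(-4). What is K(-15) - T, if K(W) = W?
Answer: -26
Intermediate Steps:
T = 11 (T = 7 + (5 - 6)*(-4) = 7 - 1*(-4) = 7 + 4 = 11)
K(-15) - T = -15 - 1*11 = -15 - 11 = -26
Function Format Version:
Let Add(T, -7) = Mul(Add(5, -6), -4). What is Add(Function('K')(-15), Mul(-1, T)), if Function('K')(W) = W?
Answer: -26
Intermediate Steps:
T = 11 (T = Add(7, Mul(Add(5, -6), -4)) = Add(7, Mul(-1, -4)) = Add(7, 4) = 11)
Add(Function('K')(-15), Mul(-1, T)) = Add(-15, Mul(-1, 11)) = Add(-15, -11) = -26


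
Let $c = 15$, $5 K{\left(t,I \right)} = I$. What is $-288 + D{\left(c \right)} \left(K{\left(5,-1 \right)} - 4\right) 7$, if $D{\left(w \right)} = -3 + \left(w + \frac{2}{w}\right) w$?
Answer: $- \frac{34368}{5} \approx -6873.6$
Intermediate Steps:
$K{\left(t,I \right)} = \frac{I}{5}$
$D{\left(w \right)} = -3 + w \left(w + \frac{2}{w}\right)$
$-288 + D{\left(c \right)} \left(K{\left(5,-1 \right)} - 4\right) 7 = -288 + \left(-1 + 15^{2}\right) \left(\frac{1}{5} \left(-1\right) - 4\right) 7 = -288 + \left(-1 + 225\right) \left(- \frac{1}{5} - 4\right) 7 = -288 + 224 \left(\left(- \frac{21}{5}\right) 7\right) = -288 + 224 \left(- \frac{147}{5}\right) = -288 - \frac{32928}{5} = - \frac{34368}{5}$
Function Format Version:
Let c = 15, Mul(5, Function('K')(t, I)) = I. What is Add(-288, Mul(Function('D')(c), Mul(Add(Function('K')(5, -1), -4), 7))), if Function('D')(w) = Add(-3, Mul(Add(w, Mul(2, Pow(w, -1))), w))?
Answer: Rational(-34368, 5) ≈ -6873.6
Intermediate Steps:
Function('K')(t, I) = Mul(Rational(1, 5), I)
Function('D')(w) = Add(-3, Mul(w, Add(w, Mul(2, Pow(w, -1)))))
Add(-288, Mul(Function('D')(c), Mul(Add(Function('K')(5, -1), -4), 7))) = Add(-288, Mul(Add(-1, Pow(15, 2)), Mul(Add(Mul(Rational(1, 5), -1), -4), 7))) = Add(-288, Mul(Add(-1, 225), Mul(Add(Rational(-1, 5), -4), 7))) = Add(-288, Mul(224, Mul(Rational(-21, 5), 7))) = Add(-288, Mul(224, Rational(-147, 5))) = Add(-288, Rational(-32928, 5)) = Rational(-34368, 5)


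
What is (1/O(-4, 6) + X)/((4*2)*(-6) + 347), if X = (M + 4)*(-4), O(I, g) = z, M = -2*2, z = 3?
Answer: 1/897 ≈ 0.0011148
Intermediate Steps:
M = -4
O(I, g) = 3
X = 0 (X = (-4 + 4)*(-4) = 0*(-4) = 0)
(1/O(-4, 6) + X)/((4*2)*(-6) + 347) = (1/3 + 0)/((4*2)*(-6) + 347) = (⅓ + 0)/(8*(-6) + 347) = 1/(3*(-48 + 347)) = (⅓)/299 = (⅓)*(1/299) = 1/897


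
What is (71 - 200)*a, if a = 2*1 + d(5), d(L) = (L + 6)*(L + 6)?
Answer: -15867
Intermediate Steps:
d(L) = (6 + L)² (d(L) = (6 + L)*(6 + L) = (6 + L)²)
a = 123 (a = 2*1 + (6 + 5)² = 2 + 11² = 2 + 121 = 123)
(71 - 200)*a = (71 - 200)*123 = -129*123 = -15867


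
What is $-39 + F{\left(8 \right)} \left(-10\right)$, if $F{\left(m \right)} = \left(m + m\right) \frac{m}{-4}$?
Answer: $281$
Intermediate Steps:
$F{\left(m \right)} = - \frac{m^{2}}{2}$ ($F{\left(m \right)} = 2 m m \left(- \frac{1}{4}\right) = 2 m \left(- \frac{m}{4}\right) = - \frac{m^{2}}{2}$)
$-39 + F{\left(8 \right)} \left(-10\right) = -39 + - \frac{8^{2}}{2} \left(-10\right) = -39 + \left(- \frac{1}{2}\right) 64 \left(-10\right) = -39 - -320 = -39 + 320 = 281$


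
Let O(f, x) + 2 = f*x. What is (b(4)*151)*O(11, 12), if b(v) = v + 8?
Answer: 235560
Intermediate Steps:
O(f, x) = -2 + f*x
b(v) = 8 + v
(b(4)*151)*O(11, 12) = ((8 + 4)*151)*(-2 + 11*12) = (12*151)*(-2 + 132) = 1812*130 = 235560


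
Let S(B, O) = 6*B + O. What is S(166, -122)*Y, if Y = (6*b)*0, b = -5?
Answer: 0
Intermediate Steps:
Y = 0 (Y = (6*(-5))*0 = -30*0 = 0)
S(B, O) = O + 6*B
S(166, -122)*Y = (-122 + 6*166)*0 = (-122 + 996)*0 = 874*0 = 0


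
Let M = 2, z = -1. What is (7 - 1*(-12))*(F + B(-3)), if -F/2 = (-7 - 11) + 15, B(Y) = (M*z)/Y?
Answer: 380/3 ≈ 126.67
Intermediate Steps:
B(Y) = -2/Y (B(Y) = (2*(-1))/Y = -2/Y)
F = 6 (F = -2*((-7 - 11) + 15) = -2*(-18 + 15) = -2*(-3) = 6)
(7 - 1*(-12))*(F + B(-3)) = (7 - 1*(-12))*(6 - 2/(-3)) = (7 + 12)*(6 - 2*(-⅓)) = 19*(6 + ⅔) = 19*(20/3) = 380/3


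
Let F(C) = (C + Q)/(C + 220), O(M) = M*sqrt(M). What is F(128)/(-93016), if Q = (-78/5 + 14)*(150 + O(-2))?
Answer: 1/289014 - I*sqrt(2)/10115490 ≈ 3.46e-6 - 1.3981e-7*I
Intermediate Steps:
O(M) = M**(3/2)
Q = -240 + 16*I*sqrt(2)/5 (Q = (-78/5 + 14)*(150 + (-2)**(3/2)) = (-78*1/5 + 14)*(150 - 2*I*sqrt(2)) = (-78/5 + 14)*(150 - 2*I*sqrt(2)) = -8*(150 - 2*I*sqrt(2))/5 = -240 + 16*I*sqrt(2)/5 ≈ -240.0 + 4.5255*I)
F(C) = (-240 + C + 16*I*sqrt(2)/5)/(220 + C) (F(C) = (C + (-240 + 16*I*sqrt(2)/5))/(C + 220) = (-240 + C + 16*I*sqrt(2)/5)/(220 + C))
F(128)/(-93016) = ((-240 + 128 + 16*I*sqrt(2)/5)/(220 + 128))/(-93016) = ((-112 + 16*I*sqrt(2)/5)/348)*(-1/93016) = (-28/87 + 4*I*sqrt(2)/435)*(-1/93016) = 1/289014 - I*sqrt(2)/10115490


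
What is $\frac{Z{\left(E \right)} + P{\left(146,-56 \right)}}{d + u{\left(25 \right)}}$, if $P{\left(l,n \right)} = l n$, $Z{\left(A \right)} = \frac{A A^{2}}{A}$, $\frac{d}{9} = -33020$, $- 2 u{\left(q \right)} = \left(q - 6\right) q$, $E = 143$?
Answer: $- \frac{24546}{594835} \approx -0.041265$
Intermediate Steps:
$u{\left(q \right)} = - \frac{q \left(-6 + q\right)}{2}$ ($u{\left(q \right)} = - \frac{\left(q - 6\right) q}{2} = - \frac{\left(-6 + q\right) q}{2} = - \frac{q \left(-6 + q\right)}{2}$)
$d = -297180$ ($d = 9 \left(-33020\right) = -297180$)
$Z{\left(A \right)} = A^{2}$ ($Z{\left(A \right)} = \frac{A^{3}}{A} = A^{2}$)
$\frac{Z{\left(E \right)} + P{\left(146,-56 \right)}}{d + u{\left(25 \right)}} = \frac{143^{2} + 146 \left(-56\right)}{-297180 + \frac{1}{2} \cdot 25 \left(6 - 25\right)} = \frac{20449 - 8176}{-297180 + \frac{1}{2} \cdot 25 \left(6 - 25\right)} = \frac{12273}{-297180 + \frac{1}{2} \cdot 25 \left(-19\right)} = \frac{12273}{-297180 - \frac{475}{2}} = \frac{12273}{- \frac{594835}{2}} = 12273 \left(- \frac{2}{594835}\right) = - \frac{24546}{594835}$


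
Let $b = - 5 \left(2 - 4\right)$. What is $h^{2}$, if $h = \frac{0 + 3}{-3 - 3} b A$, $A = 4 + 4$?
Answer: $1600$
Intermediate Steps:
$b = 10$ ($b = \left(-5\right) \left(-2\right) = 10$)
$A = 8$
$h = -40$ ($h = \frac{0 + 3}{-3 - 3} \cdot 10 \cdot 8 = \frac{3}{-6} \cdot 10 \cdot 8 = 3 \left(- \frac{1}{6}\right) 10 \cdot 8 = \left(- \frac{1}{2}\right) 10 \cdot 8 = \left(-5\right) 8 = -40$)
$h^{2} = \left(-40\right)^{2} = 1600$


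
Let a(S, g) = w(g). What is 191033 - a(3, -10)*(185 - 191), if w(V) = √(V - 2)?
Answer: 191033 + 12*I*√3 ≈ 1.9103e+5 + 20.785*I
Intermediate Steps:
w(V) = √(-2 + V)
a(S, g) = √(-2 + g)
191033 - a(3, -10)*(185 - 191) = 191033 - √(-2 - 10)*(185 - 191) = 191033 - √(-12)*(-6) = 191033 - 2*I*√3*(-6) = 191033 - (-12)*I*√3 = 191033 + 12*I*√3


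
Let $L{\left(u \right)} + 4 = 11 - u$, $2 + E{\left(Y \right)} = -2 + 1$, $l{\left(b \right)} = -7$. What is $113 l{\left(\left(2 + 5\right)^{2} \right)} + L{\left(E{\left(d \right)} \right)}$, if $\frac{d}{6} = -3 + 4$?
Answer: $-781$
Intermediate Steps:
$d = 6$ ($d = 6 \left(-3 + 4\right) = 6 \cdot 1 = 6$)
$E{\left(Y \right)} = -3$ ($E{\left(Y \right)} = -2 + \left(-2 + 1\right) = -2 - 1 = -3$)
$L{\left(u \right)} = 7 - u$ ($L{\left(u \right)} = -4 - \left(-11 + u\right) = 7 - u$)
$113 l{\left(\left(2 + 5\right)^{2} \right)} + L{\left(E{\left(d \right)} \right)} = 113 \left(-7\right) + \left(7 - -3\right) = -791 + \left(7 + 3\right) = -791 + 10 = -781$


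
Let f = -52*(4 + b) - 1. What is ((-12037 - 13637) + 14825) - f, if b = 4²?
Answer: -9808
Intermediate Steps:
b = 16
f = -1041 (f = -52*(4 + 16) - 1 = -52*20 - 1 = -1040 - 1 = -1041)
((-12037 - 13637) + 14825) - f = ((-12037 - 13637) + 14825) - 1*(-1041) = (-25674 + 14825) + 1041 = -10849 + 1041 = -9808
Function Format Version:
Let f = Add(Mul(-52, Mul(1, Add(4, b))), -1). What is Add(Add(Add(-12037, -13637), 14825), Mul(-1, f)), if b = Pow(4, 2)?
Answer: -9808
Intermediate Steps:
b = 16
f = -1041 (f = Add(Mul(-52, Mul(1, Add(4, 16))), -1) = Add(Mul(-52, Mul(1, 20)), -1) = Add(Mul(-52, 20), -1) = Add(-1040, -1) = -1041)
Add(Add(Add(-12037, -13637), 14825), Mul(-1, f)) = Add(Add(Add(-12037, -13637), 14825), Mul(-1, -1041)) = Add(Add(-25674, 14825), 1041) = Add(-10849, 1041) = -9808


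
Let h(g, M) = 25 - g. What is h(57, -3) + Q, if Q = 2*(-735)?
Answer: -1502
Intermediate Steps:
Q = -1470
h(57, -3) + Q = (25 - 1*57) - 1470 = (25 - 57) - 1470 = -32 - 1470 = -1502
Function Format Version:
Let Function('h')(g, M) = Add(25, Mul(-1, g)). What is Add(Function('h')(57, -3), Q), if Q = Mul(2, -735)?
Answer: -1502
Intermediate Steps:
Q = -1470
Add(Function('h')(57, -3), Q) = Add(Add(25, Mul(-1, 57)), -1470) = Add(Add(25, -57), -1470) = Add(-32, -1470) = -1502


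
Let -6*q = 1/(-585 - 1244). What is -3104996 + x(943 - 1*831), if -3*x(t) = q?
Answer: -102222678313/32922 ≈ -3.1050e+6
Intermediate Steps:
q = 1/10974 (q = -1/(6*(-585 - 1244)) = -⅙/(-1829) = -⅙*(-1/1829) = 1/10974 ≈ 9.1124e-5)
x(t) = -1/32922 (x(t) = -⅓*1/10974 = -1/32922)
-3104996 + x(943 - 1*831) = -3104996 - 1/32922 = -102222678313/32922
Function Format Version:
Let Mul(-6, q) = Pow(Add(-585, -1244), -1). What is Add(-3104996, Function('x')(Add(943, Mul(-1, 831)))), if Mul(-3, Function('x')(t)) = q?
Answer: Rational(-102222678313, 32922) ≈ -3.1050e+6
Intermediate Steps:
q = Rational(1, 10974) (q = Mul(Rational(-1, 6), Pow(Add(-585, -1244), -1)) = Mul(Rational(-1, 6), Pow(-1829, -1)) = Mul(Rational(-1, 6), Rational(-1, 1829)) = Rational(1, 10974) ≈ 9.1124e-5)
Function('x')(t) = Rational(-1, 32922) (Function('x')(t) = Mul(Rational(-1, 3), Rational(1, 10974)) = Rational(-1, 32922))
Add(-3104996, Function('x')(Add(943, Mul(-1, 831)))) = Add(-3104996, Rational(-1, 32922)) = Rational(-102222678313, 32922)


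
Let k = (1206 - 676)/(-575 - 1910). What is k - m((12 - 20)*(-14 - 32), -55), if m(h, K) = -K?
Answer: -27441/497 ≈ -55.213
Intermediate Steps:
k = -106/497 (k = 530/(-2485) = 530*(-1/2485) = -106/497 ≈ -0.21328)
k - m((12 - 20)*(-14 - 32), -55) = -106/497 - (-1)*(-55) = -106/497 - 1*55 = -106/497 - 55 = -27441/497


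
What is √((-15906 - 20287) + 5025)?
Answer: 8*I*√487 ≈ 176.54*I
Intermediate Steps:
√((-15906 - 20287) + 5025) = √(-36193 + 5025) = √(-31168) = 8*I*√487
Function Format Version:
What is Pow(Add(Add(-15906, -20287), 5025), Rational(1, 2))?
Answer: Mul(8, I, Pow(487, Rational(1, 2))) ≈ Mul(176.54, I)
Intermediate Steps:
Pow(Add(Add(-15906, -20287), 5025), Rational(1, 2)) = Pow(Add(-36193, 5025), Rational(1, 2)) = Pow(-31168, Rational(1, 2)) = Mul(8, I, Pow(487, Rational(1, 2)))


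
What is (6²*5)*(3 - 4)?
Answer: -180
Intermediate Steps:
(6²*5)*(3 - 4) = (36*5)*(-1) = 180*(-1) = -180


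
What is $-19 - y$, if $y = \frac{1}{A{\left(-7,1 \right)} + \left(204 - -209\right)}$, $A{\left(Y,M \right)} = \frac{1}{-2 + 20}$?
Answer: $- \frac{141283}{7435} \approx -19.002$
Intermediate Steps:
$A{\left(Y,M \right)} = \frac{1}{18}$
$y = \frac{18}{7435}$ ($y = \frac{1}{\frac{1}{18} + \left(204 - -209\right)} = \frac{1}{\frac{1}{18} + \left(204 + 209\right)} = \frac{1}{\frac{1}{18} + 413} = \frac{1}{\frac{7435}{18}} = \frac{18}{7435} \approx 0.002421$)
$-19 - y = -19 - \frac{18}{7435} = - \frac{141283}{7435}$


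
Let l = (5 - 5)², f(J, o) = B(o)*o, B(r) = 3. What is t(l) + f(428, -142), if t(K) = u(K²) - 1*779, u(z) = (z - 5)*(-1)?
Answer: -1200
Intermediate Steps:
f(J, o) = 3*o
u(z) = 5 - z (u(z) = (-5 + z)*(-1) = 5 - z)
l = 0 (l = 0² = 0)
t(K) = -774 - K² (t(K) = (5 - K²) - 1*779 = (5 - K²) - 779 = -774 - K²)
t(l) + f(428, -142) = (-774 - 1*0²) + 3*(-142) = (-774 - 1*0) - 426 = (-774 + 0) - 426 = -774 - 426 = -1200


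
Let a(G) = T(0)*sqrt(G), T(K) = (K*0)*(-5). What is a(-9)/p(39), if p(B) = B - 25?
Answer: 0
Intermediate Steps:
p(B) = -25 + B
T(K) = 0 (T(K) = 0*(-5) = 0)
a(G) = 0 (a(G) = 0*sqrt(G) = 0)
a(-9)/p(39) = 0/(-25 + 39) = 0/14 = 0*(1/14) = 0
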